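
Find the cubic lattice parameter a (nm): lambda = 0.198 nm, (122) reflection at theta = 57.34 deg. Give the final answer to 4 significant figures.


d = lambda / (2*sin(theta))
d = 0.198 / (2*sin(57.34 deg))
d = 0.117593 nm
a = d * sqrt(h^2+k^2+l^2) = 0.117593 * sqrt(9)
a = 0.3528 nm


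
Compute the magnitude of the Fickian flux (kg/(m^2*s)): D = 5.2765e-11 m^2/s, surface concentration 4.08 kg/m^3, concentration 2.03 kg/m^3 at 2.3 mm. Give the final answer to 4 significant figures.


J = -D * (dC/dx) = D * (C1 - C2) / dx
J = 5.2765e-11 * (4.08 - 2.03) / 2.3e-03
J = 4.703e-08 kg/(m^2*s)


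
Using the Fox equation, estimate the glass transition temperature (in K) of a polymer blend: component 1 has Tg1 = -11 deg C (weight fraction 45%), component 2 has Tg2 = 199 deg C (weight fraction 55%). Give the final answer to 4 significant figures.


1/Tg = w1/Tg1 + w2/Tg2 (in Kelvin)
Tg1 = 262.15 K, Tg2 = 472.15 K
1/Tg = 0.45/262.15 + 0.55/472.15
Tg = 347 K


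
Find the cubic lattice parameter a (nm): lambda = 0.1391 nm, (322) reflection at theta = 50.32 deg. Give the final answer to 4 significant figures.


d = lambda / (2*sin(theta))
d = 0.1391 / (2*sin(50.32 deg))
d = 0.090369 nm
a = d * sqrt(h^2+k^2+l^2) = 0.090369 * sqrt(17)
a = 0.3726 nm


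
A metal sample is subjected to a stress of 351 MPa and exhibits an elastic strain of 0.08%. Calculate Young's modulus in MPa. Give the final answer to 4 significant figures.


E = sigma / epsilon
epsilon = 0.08% = 8e-04
E = 351 / 8e-04
E = 438800 MPa


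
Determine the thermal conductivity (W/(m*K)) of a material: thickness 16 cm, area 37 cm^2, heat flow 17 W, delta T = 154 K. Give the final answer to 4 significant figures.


k = Q*L / (A*dT)
L = 0.16 m, A = 3.7e-03 m^2
k = 17 * 0.16 / (3.7e-03 * 154)
k = 4.774 W/(m*K)


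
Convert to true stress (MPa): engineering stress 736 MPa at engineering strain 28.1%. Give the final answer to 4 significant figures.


sigma_true = sigma_eng * (1 + epsilon_eng)
sigma_true = 736 * (1 + 0.281)
sigma_true = 942.8 MPa


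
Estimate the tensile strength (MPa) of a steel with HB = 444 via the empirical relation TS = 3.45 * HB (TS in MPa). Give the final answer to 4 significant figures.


TS (MPa) = 3.45 * HB
TS = 3.45 * 444
TS = 1532 MPa


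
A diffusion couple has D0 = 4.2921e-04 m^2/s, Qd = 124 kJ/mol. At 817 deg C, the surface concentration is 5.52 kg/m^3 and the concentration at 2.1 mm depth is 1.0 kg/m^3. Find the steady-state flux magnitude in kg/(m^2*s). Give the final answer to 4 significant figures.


Step 1: D = D0 * exp(-Qd/(R*T))
T = 817 + 273.15 = 1090.15 K
D = 4.2921e-04 * exp(-124e3 / (8.314 * 1090.15)) = 4.90889e-10 m^2/s
Step 2: J = D * (C1 - C2) / dx
J = 4.90889e-10 * (5.52 - 1.0) / 2.1e-03
J = 1.057e-06 kg/(m^2*s)


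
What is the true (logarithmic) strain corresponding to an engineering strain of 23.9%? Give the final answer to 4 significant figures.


epsilon_true = ln(1 + epsilon_eng)
epsilon_true = ln(1 + 0.239)
epsilon_true = 0.2143


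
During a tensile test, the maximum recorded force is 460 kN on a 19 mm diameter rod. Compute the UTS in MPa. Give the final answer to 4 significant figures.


A0 = pi*(d/2)^2 = pi*(19/2)^2 = 283.529 mm^2
UTS = F_max / A0 = 460*1000 / 283.529
UTS = 1622 MPa


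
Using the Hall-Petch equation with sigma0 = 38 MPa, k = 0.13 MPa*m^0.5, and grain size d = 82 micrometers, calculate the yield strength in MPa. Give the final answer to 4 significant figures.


sigma_y = sigma0 + k / sqrt(d)
d = 82 um = 8.2e-05 m
sigma_y = 38 + 0.13 / sqrt(8.2e-05)
sigma_y = 52.36 MPa


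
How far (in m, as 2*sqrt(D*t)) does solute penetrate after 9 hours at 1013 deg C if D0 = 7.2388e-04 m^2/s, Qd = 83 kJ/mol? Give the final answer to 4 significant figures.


Step 1: D = D0 * exp(-Qd/(R*T))
T = 1286.15 K
D = 7.2388e-04 * exp(-83e3 / (8.314 * 1286.15)) = 3.08071e-07 m^2/s
Step 2: L = 2*sqrt(D*t)
t = 9 h = 32400 s
L = 2*sqrt(3.08071e-07 * 32400) = 0.1998 m


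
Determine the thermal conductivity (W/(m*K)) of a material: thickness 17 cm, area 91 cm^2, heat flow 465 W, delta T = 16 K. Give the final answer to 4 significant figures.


k = Q*L / (A*dT)
L = 0.17 m, A = 9.1e-03 m^2
k = 465 * 0.17 / (9.1e-03 * 16)
k = 542.9 W/(m*K)


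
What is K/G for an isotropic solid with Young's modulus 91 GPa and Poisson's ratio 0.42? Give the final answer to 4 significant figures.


G = E / (2*(1+nu))
G = 91 / (2*(1+0.42)) = 32.0423 GPa
K = E / (3*(1-2*nu))
K = 91 / (3*(1-2*0.42)) = 189.583 GPa
K/G = 189.583 / 32.0423 = 5.917


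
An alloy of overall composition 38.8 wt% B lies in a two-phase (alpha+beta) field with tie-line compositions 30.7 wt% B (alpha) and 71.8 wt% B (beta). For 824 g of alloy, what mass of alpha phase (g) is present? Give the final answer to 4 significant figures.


f_alpha = (C_beta - C0) / (C_beta - C_alpha)
f_alpha = (71.8 - 38.8) / (71.8 - 30.7) = 0.80292
m_alpha = f_alpha * m_total = 0.80292 * 824 = 661.6 g


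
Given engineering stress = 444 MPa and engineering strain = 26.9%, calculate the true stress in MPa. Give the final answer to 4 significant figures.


sigma_true = sigma_eng * (1 + epsilon_eng)
sigma_true = 444 * (1 + 0.269)
sigma_true = 563.4 MPa


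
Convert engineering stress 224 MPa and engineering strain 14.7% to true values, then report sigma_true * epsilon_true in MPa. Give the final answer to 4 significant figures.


sigma_true = sigma_eng * (1 + epsilon_eng)
sigma_true = 224 * (1 + 0.147) = 256.928 MPa
epsilon_true = ln(1 + epsilon_eng)
epsilon_true = ln(1 + 0.147) = 0.13715
sigma_true * epsilon_true = 256.928 * 0.13715 = 35.24 MPa


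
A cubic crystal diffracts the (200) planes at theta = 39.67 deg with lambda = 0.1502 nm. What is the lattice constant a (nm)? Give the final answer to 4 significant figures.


d = lambda / (2*sin(theta))
d = 0.1502 / (2*sin(39.67 deg))
d = 0.117644 nm
a = d * sqrt(h^2+k^2+l^2) = 0.117644 * sqrt(4)
a = 0.2353 nm


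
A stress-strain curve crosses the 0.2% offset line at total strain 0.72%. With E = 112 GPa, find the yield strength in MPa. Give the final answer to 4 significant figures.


Offset strain = 0.002
Elastic strain at yield = total_strain - offset = 7.2e-03 - 0.002 = 5.2e-03
sigma_y = E * elastic_strain = 112000 * 5.2e-03
sigma_y = 582.4 MPa


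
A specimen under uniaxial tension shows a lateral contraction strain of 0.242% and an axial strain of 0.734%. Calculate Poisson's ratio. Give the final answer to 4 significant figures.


nu = -epsilon_lat / epsilon_axial
Lateral strain is contraction (negative), so using magnitudes:
nu = 0.242 / 0.734
nu = 0.3297


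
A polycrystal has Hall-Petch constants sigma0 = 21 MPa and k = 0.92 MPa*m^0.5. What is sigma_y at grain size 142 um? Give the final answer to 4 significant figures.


sigma_y = sigma0 + k / sqrt(d)
d = 142 um = 1.42e-04 m
sigma_y = 21 + 0.92 / sqrt(1.42e-04)
sigma_y = 98.2 MPa


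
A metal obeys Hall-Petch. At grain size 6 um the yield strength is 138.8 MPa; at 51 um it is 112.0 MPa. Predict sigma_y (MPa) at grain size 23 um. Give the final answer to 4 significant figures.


sigma_y = sigma0 + k / sqrt(d)
1/sqrt(d1) = 1/sqrt(6e-06) = 408.248;  1/sqrt(d2) = 140.028
k = (sigma1 - sigma2) / (1/sqrt(d1) - 1/sqrt(d2)) = (138.8 - 112.0) / (408.248 - 140.028) = 0.0999179 MPa*m^0.5
sigma0 = sigma1 - k/sqrt(d1) = 138.8 - 0.0999179*408.248 = 98.0087 MPa
sigma_y(d3) = 98.0087 + 0.0999179 / sqrt(2.3e-05) = 118.8 MPa


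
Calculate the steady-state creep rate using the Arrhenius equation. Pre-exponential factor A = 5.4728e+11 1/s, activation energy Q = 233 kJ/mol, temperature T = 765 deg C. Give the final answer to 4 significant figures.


rate = A * exp(-Q / (R*T))
T = 765 + 273.15 = 1038.15 K
rate = 5.4728e+11 * exp(-233e3 / (8.314 * 1038.15))
rate = 1.034 1/s


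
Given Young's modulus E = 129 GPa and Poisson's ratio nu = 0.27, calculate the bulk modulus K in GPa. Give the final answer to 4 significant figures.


K = E / (3*(1-2*nu))
K = 129 / (3*(1-2*0.27))
K = 93.48 GPa


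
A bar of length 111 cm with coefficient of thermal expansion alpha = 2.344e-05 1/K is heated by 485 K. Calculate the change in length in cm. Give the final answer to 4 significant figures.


dL = L0 * alpha * dT
dL = 111 * 2.344e-05 * 485
dL = 1.262 cm


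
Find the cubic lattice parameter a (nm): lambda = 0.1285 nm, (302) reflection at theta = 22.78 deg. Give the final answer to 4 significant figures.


d = lambda / (2*sin(theta))
d = 0.1285 / (2*sin(22.78 deg))
d = 0.165938 nm
a = d * sqrt(h^2+k^2+l^2) = 0.165938 * sqrt(13)
a = 0.5983 nm


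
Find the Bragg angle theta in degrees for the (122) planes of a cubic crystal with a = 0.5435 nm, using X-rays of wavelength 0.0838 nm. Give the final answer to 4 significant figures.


d = a / sqrt(h^2+k^2+l^2)
d = 0.5435 / sqrt(9) = 0.181167 nm
lambda = 2*d*sin(theta)  =>  sin(theta) = lambda / (2*d)
sin(theta) = 0.0838 / (2 * 0.181167) = 0.231279
theta = 13.37 deg


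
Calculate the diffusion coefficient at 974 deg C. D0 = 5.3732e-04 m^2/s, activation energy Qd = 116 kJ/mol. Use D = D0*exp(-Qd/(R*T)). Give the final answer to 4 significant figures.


D = D0 * exp(-Qd / (R*T))
T = 1247.15 K
D = 5.3732e-04 * exp(-116e3 / (8.314 * 1247.15))
D = 7.441e-09 m^2/s


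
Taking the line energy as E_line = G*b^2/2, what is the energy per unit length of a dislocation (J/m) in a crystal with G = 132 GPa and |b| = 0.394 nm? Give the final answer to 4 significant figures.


E = G*b^2/2
b = 0.394 nm = 3.94e-10 m
G = 132 GPa = 1.32e+11 Pa
E = 0.5 * 1.32e+11 * (3.94e-10)^2
E = 1.025e-08 J/m


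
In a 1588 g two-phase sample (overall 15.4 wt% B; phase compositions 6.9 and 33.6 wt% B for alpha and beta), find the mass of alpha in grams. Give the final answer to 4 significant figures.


f_alpha = (C_beta - C0) / (C_beta - C_alpha)
f_alpha = (33.6 - 15.4) / (33.6 - 6.9) = 0.681648
m_alpha = f_alpha * m_total = 0.681648 * 1588 = 1082 g


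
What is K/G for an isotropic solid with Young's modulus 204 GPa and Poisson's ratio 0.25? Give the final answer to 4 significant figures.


G = E / (2*(1+nu))
G = 204 / (2*(1+0.25)) = 81.6 GPa
K = E / (3*(1-2*nu))
K = 204 / (3*(1-2*0.25)) = 136 GPa
K/G = 136 / 81.6 = 1.667


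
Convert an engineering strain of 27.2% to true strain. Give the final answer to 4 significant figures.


epsilon_true = ln(1 + epsilon_eng)
epsilon_true = ln(1 + 0.272)
epsilon_true = 0.2406


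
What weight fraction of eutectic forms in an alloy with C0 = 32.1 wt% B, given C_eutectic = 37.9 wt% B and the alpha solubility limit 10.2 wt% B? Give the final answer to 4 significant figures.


f_primary = (C_e - C0) / (C_e - C_alpha_max)
f_primary = (37.9 - 32.1) / (37.9 - 10.2)
f_primary = 0.209386
f_eutectic = 1 - 0.209386 = 0.7906


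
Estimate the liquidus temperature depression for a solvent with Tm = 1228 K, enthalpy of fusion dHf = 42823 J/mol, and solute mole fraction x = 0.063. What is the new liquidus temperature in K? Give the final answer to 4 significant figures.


dT = R*Tm^2*x / dHf
dT = 8.314 * 1228^2 * 0.063 / 42823
dT = 18.4446 K
T_new = 1228 - 18.4446 = 1210 K


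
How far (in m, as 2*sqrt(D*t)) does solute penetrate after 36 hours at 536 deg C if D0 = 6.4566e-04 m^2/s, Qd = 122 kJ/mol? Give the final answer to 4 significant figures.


Step 1: D = D0 * exp(-Qd/(R*T))
T = 809.15 K
D = 6.4566e-04 * exp(-122e3 / (8.314 * 809.15)) = 8.59044e-12 m^2/s
Step 2: L = 2*sqrt(D*t)
t = 36 h = 129600 s
L = 2*sqrt(8.59044e-12 * 129600) = 2.11e-03 m


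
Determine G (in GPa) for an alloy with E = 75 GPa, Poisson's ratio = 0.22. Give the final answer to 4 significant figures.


G = E / (2*(1+nu))
G = 75 / (2*(1+0.22))
G = 30.74 GPa


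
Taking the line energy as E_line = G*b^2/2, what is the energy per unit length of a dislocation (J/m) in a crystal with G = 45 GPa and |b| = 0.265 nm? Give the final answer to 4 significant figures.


E = G*b^2/2
b = 0.265 nm = 2.65e-10 m
G = 45 GPa = 4.5e+10 Pa
E = 0.5 * 4.5e+10 * (2.65e-10)^2
E = 1.58e-09 J/m


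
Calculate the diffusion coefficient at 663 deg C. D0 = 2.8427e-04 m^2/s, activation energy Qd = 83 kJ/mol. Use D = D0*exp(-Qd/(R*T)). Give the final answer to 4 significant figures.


D = D0 * exp(-Qd / (R*T))
T = 936.15 K
D = 2.8427e-04 * exp(-83e3 / (8.314 * 936.15))
D = 6.643e-09 m^2/s


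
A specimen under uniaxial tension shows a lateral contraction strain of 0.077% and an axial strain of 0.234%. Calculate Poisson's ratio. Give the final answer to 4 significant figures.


nu = -epsilon_lat / epsilon_axial
Lateral strain is contraction (negative), so using magnitudes:
nu = 0.077 / 0.234
nu = 0.3291


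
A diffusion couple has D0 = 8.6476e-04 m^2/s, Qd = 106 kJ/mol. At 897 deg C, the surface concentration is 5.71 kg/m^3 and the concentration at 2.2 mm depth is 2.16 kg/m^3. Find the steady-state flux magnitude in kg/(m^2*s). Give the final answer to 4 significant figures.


Step 1: D = D0 * exp(-Qd/(R*T))
T = 897 + 273.15 = 1170.15 K
D = 8.6476e-04 * exp(-106e3 / (8.314 * 1170.15)) = 1.60311e-08 m^2/s
Step 2: J = D * (C1 - C2) / dx
J = 1.60311e-08 * (5.71 - 2.16) / 2.2e-03
J = 2.587e-05 kg/(m^2*s)


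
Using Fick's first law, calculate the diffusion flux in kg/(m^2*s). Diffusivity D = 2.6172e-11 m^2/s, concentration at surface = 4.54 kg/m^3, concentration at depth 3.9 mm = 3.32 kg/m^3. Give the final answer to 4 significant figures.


J = -D * (dC/dx) = D * (C1 - C2) / dx
J = 2.6172e-11 * (4.54 - 3.32) / 3.9e-03
J = 8.187e-09 kg/(m^2*s)


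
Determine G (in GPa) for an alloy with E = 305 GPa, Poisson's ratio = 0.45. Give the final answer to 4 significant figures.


G = E / (2*(1+nu))
G = 305 / (2*(1+0.45))
G = 105.2 GPa


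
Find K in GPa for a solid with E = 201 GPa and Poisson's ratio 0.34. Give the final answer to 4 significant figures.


K = E / (3*(1-2*nu))
K = 201 / (3*(1-2*0.34))
K = 209.4 GPa


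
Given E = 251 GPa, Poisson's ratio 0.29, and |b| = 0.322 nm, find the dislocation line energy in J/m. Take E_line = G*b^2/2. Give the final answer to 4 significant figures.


Step 1: G = E / (2*(1+nu))
G = 251 / (2*(1+0.29)) = 97.2868 GPa = 9.72868e+10 Pa
Step 2: E_line = G*b^2/2
b = 0.322 nm = 3.22e-10 m
E_line = 0.5 * 9.72868e+10 * (3.22e-10)^2 = 5.044e-09 J/m


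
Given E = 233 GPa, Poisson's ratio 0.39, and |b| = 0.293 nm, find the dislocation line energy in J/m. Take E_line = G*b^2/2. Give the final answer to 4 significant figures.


Step 1: G = E / (2*(1+nu))
G = 233 / (2*(1+0.39)) = 83.8129 GPa = 8.38129e+10 Pa
Step 2: E_line = G*b^2/2
b = 0.293 nm = 2.93e-10 m
E_line = 0.5 * 8.38129e+10 * (2.93e-10)^2 = 3.598e-09 J/m


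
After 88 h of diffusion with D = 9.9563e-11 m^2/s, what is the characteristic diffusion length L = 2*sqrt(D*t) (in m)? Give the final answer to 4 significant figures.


t = 88 hr = 316800 s
Diffusion length = 2*sqrt(D*t)
= 2*sqrt(9.9563e-11 * 316800)
= 0.01123 m


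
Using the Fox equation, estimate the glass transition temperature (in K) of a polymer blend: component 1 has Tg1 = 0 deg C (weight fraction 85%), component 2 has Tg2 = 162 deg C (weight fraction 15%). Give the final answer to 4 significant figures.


1/Tg = w1/Tg1 + w2/Tg2 (in Kelvin)
Tg1 = 273.15 K, Tg2 = 435.15 K
1/Tg = 0.85/273.15 + 0.15/435.15
Tg = 289.3 K


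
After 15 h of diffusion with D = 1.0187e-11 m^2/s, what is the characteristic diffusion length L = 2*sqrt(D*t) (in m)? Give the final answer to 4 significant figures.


t = 15 hr = 54000 s
Diffusion length = 2*sqrt(D*t)
= 2*sqrt(1.0187e-11 * 54000)
= 1.483e-03 m


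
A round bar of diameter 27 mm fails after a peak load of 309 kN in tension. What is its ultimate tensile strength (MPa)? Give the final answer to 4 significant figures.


A0 = pi*(d/2)^2 = pi*(27/2)^2 = 572.555 mm^2
UTS = F_max / A0 = 309*1000 / 572.555
UTS = 539.7 MPa


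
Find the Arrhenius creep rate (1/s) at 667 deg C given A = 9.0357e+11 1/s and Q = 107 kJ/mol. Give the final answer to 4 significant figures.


rate = A * exp(-Q / (R*T))
T = 667 + 273.15 = 940.15 K
rate = 9.0357e+11 * exp(-107e3 / (8.314 * 940.15))
rate = 1.025e+06 1/s


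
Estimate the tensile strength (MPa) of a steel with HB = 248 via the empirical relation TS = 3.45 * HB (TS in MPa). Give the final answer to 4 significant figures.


TS (MPa) = 3.45 * HB
TS = 3.45 * 248
TS = 855.6 MPa


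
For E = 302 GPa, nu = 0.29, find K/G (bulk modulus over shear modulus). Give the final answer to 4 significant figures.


G = E / (2*(1+nu))
G = 302 / (2*(1+0.29)) = 117.054 GPa
K = E / (3*(1-2*nu))
K = 302 / (3*(1-2*0.29)) = 239.683 GPa
K/G = 239.683 / 117.054 = 2.048


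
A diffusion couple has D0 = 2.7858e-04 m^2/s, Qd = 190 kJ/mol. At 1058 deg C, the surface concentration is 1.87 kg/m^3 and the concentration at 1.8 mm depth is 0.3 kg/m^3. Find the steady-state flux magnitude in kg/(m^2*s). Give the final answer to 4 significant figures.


Step 1: D = D0 * exp(-Qd/(R*T))
T = 1058 + 273.15 = 1331.15 K
D = 2.7858e-04 * exp(-190e3 / (8.314 * 1331.15)) = 9.7507e-12 m^2/s
Step 2: J = D * (C1 - C2) / dx
J = 9.7507e-12 * (1.87 - 0.3) / 1.8e-03
J = 8.505e-09 kg/(m^2*s)


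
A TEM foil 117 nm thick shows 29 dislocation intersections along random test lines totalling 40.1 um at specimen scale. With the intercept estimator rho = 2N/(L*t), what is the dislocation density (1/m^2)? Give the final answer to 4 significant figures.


rho = 2N / (L * t)
L = 40.1 um = 4.01e-05 m, t = 117 nm = 1.17e-07 m
rho = 2 * 29 / (4.01e-05 * 1.17e-07)
rho = 1.236e+13 1/m^2


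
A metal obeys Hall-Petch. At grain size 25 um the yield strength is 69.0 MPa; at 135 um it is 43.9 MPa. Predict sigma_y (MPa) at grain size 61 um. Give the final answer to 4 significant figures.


sigma_y = sigma0 + k / sqrt(d)
1/sqrt(d1) = 1/sqrt(2.5e-05) = 200;  1/sqrt(d2) = 86.0663
k = (sigma1 - sigma2) / (1/sqrt(d1) - 1/sqrt(d2)) = (69.0 - 43.9) / (200 - 86.0663) = 0.220304 MPa*m^0.5
sigma0 = sigma1 - k/sqrt(d1) = 69.0 - 0.220304*200 = 24.9393 MPa
sigma_y(d3) = 24.9393 + 0.220304 / sqrt(6.1e-05) = 53.15 MPa


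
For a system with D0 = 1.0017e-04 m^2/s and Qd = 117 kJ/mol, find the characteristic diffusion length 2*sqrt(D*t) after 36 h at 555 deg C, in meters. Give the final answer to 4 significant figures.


Step 1: D = D0 * exp(-Qd/(R*T))
T = 828.15 K
D = 1.0017e-04 * exp(-117e3 / (8.314 * 828.15)) = 4.17663e-12 m^2/s
Step 2: L = 2*sqrt(D*t)
t = 36 h = 129600 s
L = 2*sqrt(4.17663e-12 * 129600) = 1.471e-03 m


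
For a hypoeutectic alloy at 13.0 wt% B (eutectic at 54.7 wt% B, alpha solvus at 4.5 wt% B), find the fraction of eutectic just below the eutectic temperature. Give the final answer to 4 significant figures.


f_primary = (C_e - C0) / (C_e - C_alpha_max)
f_primary = (54.7 - 13.0) / (54.7 - 4.5)
f_primary = 0.830677
f_eutectic = 1 - 0.830677 = 0.1693


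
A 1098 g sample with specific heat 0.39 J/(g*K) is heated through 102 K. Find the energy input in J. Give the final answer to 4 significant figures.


Q = m * cp * dT
Q = 1098 * 0.39 * 102
Q = 43680 J


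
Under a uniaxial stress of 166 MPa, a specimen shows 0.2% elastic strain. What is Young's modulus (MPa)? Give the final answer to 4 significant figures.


E = sigma / epsilon
epsilon = 0.2% = 2e-03
E = 166 / 2e-03
E = 83000 MPa


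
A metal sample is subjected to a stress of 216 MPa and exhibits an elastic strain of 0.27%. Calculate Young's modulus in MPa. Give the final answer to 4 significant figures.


E = sigma / epsilon
epsilon = 0.27% = 2.7e-03
E = 216 / 2.7e-03
E = 80000 MPa


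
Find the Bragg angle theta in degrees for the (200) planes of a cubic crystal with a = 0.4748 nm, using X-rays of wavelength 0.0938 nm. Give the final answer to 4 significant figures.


d = a / sqrt(h^2+k^2+l^2)
d = 0.4748 / sqrt(4) = 0.2374 nm
lambda = 2*d*sin(theta)  =>  sin(theta) = lambda / (2*d)
sin(theta) = 0.0938 / (2 * 0.2374) = 0.197557
theta = 11.39 deg


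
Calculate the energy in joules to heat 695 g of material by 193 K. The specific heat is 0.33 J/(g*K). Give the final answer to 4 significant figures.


Q = m * cp * dT
Q = 695 * 0.33 * 193
Q = 44260 J


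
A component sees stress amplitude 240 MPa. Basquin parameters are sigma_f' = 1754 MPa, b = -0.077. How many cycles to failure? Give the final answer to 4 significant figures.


sigma_a = sigma_f' * (2*Nf)^b
2*Nf = (sigma_a / sigma_f')^(1/b)
2*Nf = (240 / 1754)^(1/-0.077)
2*Nf = 1.65356e+11
Nf = 8.268e+10 cycles


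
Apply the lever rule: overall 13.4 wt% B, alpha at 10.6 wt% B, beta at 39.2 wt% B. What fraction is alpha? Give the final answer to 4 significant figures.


f_alpha = (C_beta - C0) / (C_beta - C_alpha)
f_alpha = (39.2 - 13.4) / (39.2 - 10.6)
f_alpha = 0.9021


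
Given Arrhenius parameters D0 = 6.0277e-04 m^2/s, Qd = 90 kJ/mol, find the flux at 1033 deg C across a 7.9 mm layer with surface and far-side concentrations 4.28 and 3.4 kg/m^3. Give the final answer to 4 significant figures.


Step 1: D = D0 * exp(-Qd/(R*T))
T = 1033 + 273.15 = 1306.15 K
D = 6.0277e-04 * exp(-90e3 / (8.314 * 1306.15)) = 1.51637e-07 m^2/s
Step 2: J = D * (C1 - C2) / dx
J = 1.51637e-07 * (4.28 - 3.4) / 7.9e-03
J = 1.689e-05 kg/(m^2*s)


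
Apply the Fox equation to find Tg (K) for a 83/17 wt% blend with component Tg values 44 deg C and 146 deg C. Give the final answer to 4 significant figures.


1/Tg = w1/Tg1 + w2/Tg2 (in Kelvin)
Tg1 = 317.15 K, Tg2 = 419.15 K
1/Tg = 0.83/317.15 + 0.17/419.15
Tg = 330.8 K


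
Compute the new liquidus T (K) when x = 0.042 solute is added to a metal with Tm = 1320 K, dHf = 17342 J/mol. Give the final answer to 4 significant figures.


dT = R*Tm^2*x / dHf
dT = 8.314 * 1320^2 * 0.042 / 17342
dT = 35.0839 K
T_new = 1320 - 35.0839 = 1285 K


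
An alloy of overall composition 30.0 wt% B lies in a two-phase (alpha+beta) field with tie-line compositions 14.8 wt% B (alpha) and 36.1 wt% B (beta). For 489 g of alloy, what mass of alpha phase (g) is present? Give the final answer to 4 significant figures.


f_alpha = (C_beta - C0) / (C_beta - C_alpha)
f_alpha = (36.1 - 30.0) / (36.1 - 14.8) = 0.286385
m_alpha = f_alpha * m_total = 0.286385 * 489 = 140 g


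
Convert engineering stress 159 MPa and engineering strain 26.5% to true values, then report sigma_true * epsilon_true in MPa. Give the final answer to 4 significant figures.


sigma_true = sigma_eng * (1 + epsilon_eng)
sigma_true = 159 * (1 + 0.265) = 201.135 MPa
epsilon_true = ln(1 + epsilon_eng)
epsilon_true = ln(1 + 0.265) = 0.235072
sigma_true * epsilon_true = 201.135 * 0.235072 = 47.28 MPa


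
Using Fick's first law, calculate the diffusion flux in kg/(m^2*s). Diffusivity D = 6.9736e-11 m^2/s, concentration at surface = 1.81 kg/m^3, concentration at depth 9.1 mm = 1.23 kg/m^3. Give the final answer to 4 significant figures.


J = -D * (dC/dx) = D * (C1 - C2) / dx
J = 6.9736e-11 * (1.81 - 1.23) / 9.1e-03
J = 4.445e-09 kg/(m^2*s)


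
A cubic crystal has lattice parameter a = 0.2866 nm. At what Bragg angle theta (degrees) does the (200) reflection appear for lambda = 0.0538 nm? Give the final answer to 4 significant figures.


d = a / sqrt(h^2+k^2+l^2)
d = 0.2866 / sqrt(4) = 0.1433 nm
lambda = 2*d*sin(theta)  =>  sin(theta) = lambda / (2*d)
sin(theta) = 0.0538 / (2 * 0.1433) = 0.187718
theta = 10.82 deg


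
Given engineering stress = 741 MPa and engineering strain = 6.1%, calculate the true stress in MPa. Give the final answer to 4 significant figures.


sigma_true = sigma_eng * (1 + epsilon_eng)
sigma_true = 741 * (1 + 0.061)
sigma_true = 786.2 MPa


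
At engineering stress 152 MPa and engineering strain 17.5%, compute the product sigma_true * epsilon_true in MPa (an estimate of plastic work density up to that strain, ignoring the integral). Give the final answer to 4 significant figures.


sigma_true = sigma_eng * (1 + epsilon_eng)
sigma_true = 152 * (1 + 0.175) = 178.6 MPa
epsilon_true = ln(1 + epsilon_eng)
epsilon_true = ln(1 + 0.175) = 0.161268
sigma_true * epsilon_true = 178.6 * 0.161268 = 28.8 MPa


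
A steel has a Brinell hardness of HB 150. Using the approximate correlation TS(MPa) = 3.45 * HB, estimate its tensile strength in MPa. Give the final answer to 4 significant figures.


TS (MPa) = 3.45 * HB
TS = 3.45 * 150
TS = 517.5 MPa


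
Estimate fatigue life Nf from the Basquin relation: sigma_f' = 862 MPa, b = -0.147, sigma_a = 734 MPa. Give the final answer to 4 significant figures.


sigma_a = sigma_f' * (2*Nf)^b
2*Nf = (sigma_a / sigma_f')^(1/b)
2*Nf = (734 / 862)^(1/-0.147)
2*Nf = 2.98474
Nf = 1.492 cycles


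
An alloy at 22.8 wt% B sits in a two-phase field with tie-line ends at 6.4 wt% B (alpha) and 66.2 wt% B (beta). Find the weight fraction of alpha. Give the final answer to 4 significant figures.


f_alpha = (C_beta - C0) / (C_beta - C_alpha)
f_alpha = (66.2 - 22.8) / (66.2 - 6.4)
f_alpha = 0.7258


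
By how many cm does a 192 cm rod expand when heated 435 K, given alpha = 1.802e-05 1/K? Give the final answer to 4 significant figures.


dL = L0 * alpha * dT
dL = 192 * 1.802e-05 * 435
dL = 1.505 cm


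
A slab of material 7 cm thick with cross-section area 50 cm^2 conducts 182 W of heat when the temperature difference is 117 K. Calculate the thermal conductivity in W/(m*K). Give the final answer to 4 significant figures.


k = Q*L / (A*dT)
L = 0.07 m, A = 5e-03 m^2
k = 182 * 0.07 / (5e-03 * 117)
k = 21.78 W/(m*K)


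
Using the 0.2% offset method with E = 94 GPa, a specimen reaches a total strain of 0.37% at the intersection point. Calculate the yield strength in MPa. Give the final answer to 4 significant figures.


Offset strain = 0.002
Elastic strain at yield = total_strain - offset = 3.7e-03 - 0.002 = 1.7e-03
sigma_y = E * elastic_strain = 94000 * 1.7e-03
sigma_y = 159.8 MPa


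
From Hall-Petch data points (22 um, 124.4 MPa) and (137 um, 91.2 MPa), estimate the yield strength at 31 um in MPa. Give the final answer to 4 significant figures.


sigma_y = sigma0 + k / sqrt(d)
1/sqrt(d1) = 1/sqrt(2.2e-05) = 213.201;  1/sqrt(d2) = 85.4358
k = (sigma1 - sigma2) / (1/sqrt(d1) - 1/sqrt(d2)) = (124.4 - 91.2) / (213.201 - 85.4358) = 0.259852 MPa*m^0.5
sigma0 = sigma1 - k/sqrt(d1) = 124.4 - 0.259852*213.201 = 68.9993 MPa
sigma_y(d3) = 68.9993 + 0.259852 / sqrt(3.1e-05) = 115.7 MPa


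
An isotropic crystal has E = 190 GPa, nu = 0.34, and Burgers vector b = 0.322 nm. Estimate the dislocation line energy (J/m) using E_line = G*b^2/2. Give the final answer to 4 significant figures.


Step 1: G = E / (2*(1+nu))
G = 190 / (2*(1+0.34)) = 70.8955 GPa = 7.08955e+10 Pa
Step 2: E_line = G*b^2/2
b = 0.322 nm = 3.22e-10 m
E_line = 0.5 * 7.08955e+10 * (3.22e-10)^2 = 3.675e-09 J/m


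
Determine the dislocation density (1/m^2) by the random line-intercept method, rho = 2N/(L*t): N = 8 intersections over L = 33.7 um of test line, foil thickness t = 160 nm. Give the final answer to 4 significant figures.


rho = 2N / (L * t)
L = 33.7 um = 3.37e-05 m, t = 160 nm = 1.6e-07 m
rho = 2 * 8 / (3.37e-05 * 1.6e-07)
rho = 2.967e+12 1/m^2


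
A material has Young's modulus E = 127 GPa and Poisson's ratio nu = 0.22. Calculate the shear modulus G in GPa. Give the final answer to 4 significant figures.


G = E / (2*(1+nu))
G = 127 / (2*(1+0.22))
G = 52.05 GPa


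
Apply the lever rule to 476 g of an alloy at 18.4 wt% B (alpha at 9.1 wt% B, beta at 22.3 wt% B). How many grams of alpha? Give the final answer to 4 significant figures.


f_alpha = (C_beta - C0) / (C_beta - C_alpha)
f_alpha = (22.3 - 18.4) / (22.3 - 9.1) = 0.295455
m_alpha = f_alpha * m_total = 0.295455 * 476 = 140.6 g


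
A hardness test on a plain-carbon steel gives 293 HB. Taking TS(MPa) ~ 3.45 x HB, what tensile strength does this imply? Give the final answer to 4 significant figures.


TS (MPa) = 3.45 * HB
TS = 3.45 * 293
TS = 1011 MPa


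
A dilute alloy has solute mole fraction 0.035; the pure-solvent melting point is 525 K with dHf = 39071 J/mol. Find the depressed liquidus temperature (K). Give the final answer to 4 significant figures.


dT = R*Tm^2*x / dHf
dT = 8.314 * 525^2 * 0.035 / 39071
dT = 2.05278 K
T_new = 525 - 2.05278 = 522.9 K


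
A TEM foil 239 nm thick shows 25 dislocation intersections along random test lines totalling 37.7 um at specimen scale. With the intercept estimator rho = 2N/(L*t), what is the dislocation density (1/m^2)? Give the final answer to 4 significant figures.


rho = 2N / (L * t)
L = 37.7 um = 3.77e-05 m, t = 239 nm = 2.39e-07 m
rho = 2 * 25 / (3.77e-05 * 2.39e-07)
rho = 5.549e+12 1/m^2


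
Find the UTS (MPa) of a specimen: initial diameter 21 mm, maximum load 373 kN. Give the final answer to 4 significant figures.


A0 = pi*(d/2)^2 = pi*(21/2)^2 = 346.361 mm^2
UTS = F_max / A0 = 373*1000 / 346.361
UTS = 1077 MPa


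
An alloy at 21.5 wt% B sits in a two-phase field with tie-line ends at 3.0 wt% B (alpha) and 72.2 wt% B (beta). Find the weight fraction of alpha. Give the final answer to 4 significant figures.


f_alpha = (C_beta - C0) / (C_beta - C_alpha)
f_alpha = (72.2 - 21.5) / (72.2 - 3.0)
f_alpha = 0.7327


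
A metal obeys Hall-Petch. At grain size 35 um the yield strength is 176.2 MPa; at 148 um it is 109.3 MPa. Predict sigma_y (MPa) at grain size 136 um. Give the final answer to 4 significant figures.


sigma_y = sigma0 + k / sqrt(d)
1/sqrt(d1) = 1/sqrt(3.5e-05) = 169.031;  1/sqrt(d2) = 82.1995
k = (sigma1 - sigma2) / (1/sqrt(d1) - 1/sqrt(d2)) = (176.2 - 109.3) / (169.031 - 82.1995) = 0.770459 MPa*m^0.5
sigma0 = sigma1 - k/sqrt(d1) = 176.2 - 0.770459*169.031 = 45.9687 MPa
sigma_y(d3) = 45.9687 + 0.770459 / sqrt(1.36e-04) = 112 MPa


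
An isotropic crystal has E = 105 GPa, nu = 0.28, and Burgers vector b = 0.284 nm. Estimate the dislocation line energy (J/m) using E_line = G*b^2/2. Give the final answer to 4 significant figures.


Step 1: G = E / (2*(1+nu))
G = 105 / (2*(1+0.28)) = 41.0156 GPa = 4.10156e+10 Pa
Step 2: E_line = G*b^2/2
b = 0.284 nm = 2.84e-10 m
E_line = 0.5 * 4.10156e+10 * (2.84e-10)^2 = 1.654e-09 J/m


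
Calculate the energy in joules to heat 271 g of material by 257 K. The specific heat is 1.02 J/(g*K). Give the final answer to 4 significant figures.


Q = m * cp * dT
Q = 271 * 1.02 * 257
Q = 71040 J


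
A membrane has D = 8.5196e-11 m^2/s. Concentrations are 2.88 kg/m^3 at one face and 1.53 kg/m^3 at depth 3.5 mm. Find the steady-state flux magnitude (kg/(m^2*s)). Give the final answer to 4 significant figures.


J = -D * (dC/dx) = D * (C1 - C2) / dx
J = 8.5196e-11 * (2.88 - 1.53) / 3.5e-03
J = 3.286e-08 kg/(m^2*s)


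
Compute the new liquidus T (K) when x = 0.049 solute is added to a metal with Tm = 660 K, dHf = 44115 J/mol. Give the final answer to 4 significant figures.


dT = R*Tm^2*x / dHf
dT = 8.314 * 660^2 * 0.049 / 44115
dT = 4.02261 K
T_new = 660 - 4.02261 = 656 K


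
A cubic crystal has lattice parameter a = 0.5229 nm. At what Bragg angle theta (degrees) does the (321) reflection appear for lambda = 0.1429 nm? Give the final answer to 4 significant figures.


d = a / sqrt(h^2+k^2+l^2)
d = 0.5229 / sqrt(14) = 0.139751 nm
lambda = 2*d*sin(theta)  =>  sin(theta) = lambda / (2*d)
sin(theta) = 0.1429 / (2 * 0.139751) = 0.511267
theta = 30.75 deg


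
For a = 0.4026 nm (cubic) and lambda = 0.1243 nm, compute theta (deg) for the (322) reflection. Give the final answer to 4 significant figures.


d = a / sqrt(h^2+k^2+l^2)
d = 0.4026 / sqrt(17) = 0.0976448 nm
lambda = 2*d*sin(theta)  =>  sin(theta) = lambda / (2*d)
sin(theta) = 0.1243 / (2 * 0.0976448) = 0.63649
theta = 39.53 deg


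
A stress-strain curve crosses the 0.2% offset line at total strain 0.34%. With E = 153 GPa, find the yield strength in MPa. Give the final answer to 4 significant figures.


Offset strain = 0.002
Elastic strain at yield = total_strain - offset = 3.4e-03 - 0.002 = 1.4e-03
sigma_y = E * elastic_strain = 153000 * 1.4e-03
sigma_y = 214.2 MPa


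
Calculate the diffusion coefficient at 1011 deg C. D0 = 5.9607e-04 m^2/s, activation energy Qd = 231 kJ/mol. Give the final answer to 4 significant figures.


D = D0 * exp(-Qd / (R*T))
T = 1284.15 K
D = 5.9607e-04 * exp(-231e3 / (8.314 * 1284.15))
D = 2.392e-13 m^2/s


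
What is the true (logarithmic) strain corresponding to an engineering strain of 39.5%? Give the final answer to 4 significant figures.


epsilon_true = ln(1 + epsilon_eng)
epsilon_true = ln(1 + 0.395)
epsilon_true = 0.3329


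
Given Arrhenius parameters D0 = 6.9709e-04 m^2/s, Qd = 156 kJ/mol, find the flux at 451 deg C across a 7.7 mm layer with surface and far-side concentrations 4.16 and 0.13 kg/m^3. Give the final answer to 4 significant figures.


Step 1: D = D0 * exp(-Qd/(R*T))
T = 451 + 273.15 = 724.15 K
D = 6.9709e-04 * exp(-156e3 / (8.314 * 724.15)) = 3.89257e-15 m^2/s
Step 2: J = D * (C1 - C2) / dx
J = 3.89257e-15 * (4.16 - 0.13) / 7.7e-03
J = 2.037e-12 kg/(m^2*s)


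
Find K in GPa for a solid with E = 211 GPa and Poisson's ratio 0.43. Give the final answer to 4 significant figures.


K = E / (3*(1-2*nu))
K = 211 / (3*(1-2*0.43))
K = 502.4 GPa


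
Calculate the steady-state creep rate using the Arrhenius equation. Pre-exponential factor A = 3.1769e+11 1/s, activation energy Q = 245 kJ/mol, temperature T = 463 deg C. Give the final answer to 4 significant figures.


rate = A * exp(-Q / (R*T))
T = 463 + 273.15 = 736.15 K
rate = 3.1769e+11 * exp(-245e3 / (8.314 * 736.15))
rate = 1.309e-06 1/s


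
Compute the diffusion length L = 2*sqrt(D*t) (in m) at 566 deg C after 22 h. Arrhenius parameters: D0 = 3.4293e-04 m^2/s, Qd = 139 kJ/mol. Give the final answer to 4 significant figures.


Step 1: D = D0 * exp(-Qd/(R*T))
T = 839.15 K
D = 3.4293e-04 * exp(-139e3 / (8.314 * 839.15)) = 7.63042e-13 m^2/s
Step 2: L = 2*sqrt(D*t)
t = 22 h = 79200 s
L = 2*sqrt(7.63042e-13 * 79200) = 4.917e-04 m


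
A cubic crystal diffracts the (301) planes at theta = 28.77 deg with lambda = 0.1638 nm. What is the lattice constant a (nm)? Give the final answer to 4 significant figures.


d = lambda / (2*sin(theta))
d = 0.1638 / (2*sin(28.77 deg))
d = 0.170166 nm
a = d * sqrt(h^2+k^2+l^2) = 0.170166 * sqrt(10)
a = 0.5381 nm


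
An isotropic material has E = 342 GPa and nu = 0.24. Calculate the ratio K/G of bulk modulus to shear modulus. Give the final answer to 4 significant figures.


G = E / (2*(1+nu))
G = 342 / (2*(1+0.24)) = 137.903 GPa
K = E / (3*(1-2*nu))
K = 342 / (3*(1-2*0.24)) = 219.231 GPa
K/G = 219.231 / 137.903 = 1.59


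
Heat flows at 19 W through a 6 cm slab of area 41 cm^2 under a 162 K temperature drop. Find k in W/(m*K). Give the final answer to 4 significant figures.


k = Q*L / (A*dT)
L = 0.06 m, A = 4.1e-03 m^2
k = 19 * 0.06 / (4.1e-03 * 162)
k = 1.716 W/(m*K)


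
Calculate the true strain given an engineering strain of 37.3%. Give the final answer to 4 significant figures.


epsilon_true = ln(1 + epsilon_eng)
epsilon_true = ln(1 + 0.373)
epsilon_true = 0.317


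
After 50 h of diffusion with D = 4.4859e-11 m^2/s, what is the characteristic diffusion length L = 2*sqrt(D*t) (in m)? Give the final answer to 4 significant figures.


t = 50 hr = 180000 s
Diffusion length = 2*sqrt(D*t)
= 2*sqrt(4.4859e-11 * 180000)
= 5.683e-03 m


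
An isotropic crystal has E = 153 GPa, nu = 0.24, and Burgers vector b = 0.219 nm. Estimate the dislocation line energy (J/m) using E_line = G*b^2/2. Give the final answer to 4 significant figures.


Step 1: G = E / (2*(1+nu))
G = 153 / (2*(1+0.24)) = 61.6935 GPa = 6.16935e+10 Pa
Step 2: E_line = G*b^2/2
b = 0.219 nm = 2.19e-10 m
E_line = 0.5 * 6.16935e+10 * (2.19e-10)^2 = 1.479e-09 J/m


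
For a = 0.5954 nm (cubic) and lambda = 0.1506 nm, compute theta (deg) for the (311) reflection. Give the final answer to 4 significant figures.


d = a / sqrt(h^2+k^2+l^2)
d = 0.5954 / sqrt(11) = 0.17952 nm
lambda = 2*d*sin(theta)  =>  sin(theta) = lambda / (2*d)
sin(theta) = 0.1506 / (2 * 0.17952) = 0.419452
theta = 24.8 deg


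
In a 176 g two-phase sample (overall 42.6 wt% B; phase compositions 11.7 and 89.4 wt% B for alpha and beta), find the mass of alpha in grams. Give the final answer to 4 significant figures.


f_alpha = (C_beta - C0) / (C_beta - C_alpha)
f_alpha = (89.4 - 42.6) / (89.4 - 11.7) = 0.602317
m_alpha = f_alpha * m_total = 0.602317 * 176 = 106 g


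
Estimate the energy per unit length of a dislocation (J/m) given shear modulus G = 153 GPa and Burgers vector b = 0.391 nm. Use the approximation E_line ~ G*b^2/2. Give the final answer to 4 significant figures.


E = G*b^2/2
b = 0.391 nm = 3.91e-10 m
G = 153 GPa = 1.53e+11 Pa
E = 0.5 * 1.53e+11 * (3.91e-10)^2
E = 1.17e-08 J/m


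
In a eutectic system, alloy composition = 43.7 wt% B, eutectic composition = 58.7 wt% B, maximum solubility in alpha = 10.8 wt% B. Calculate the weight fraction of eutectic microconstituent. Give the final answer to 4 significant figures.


f_primary = (C_e - C0) / (C_e - C_alpha_max)
f_primary = (58.7 - 43.7) / (58.7 - 10.8)
f_primary = 0.313152
f_eutectic = 1 - 0.313152 = 0.6868


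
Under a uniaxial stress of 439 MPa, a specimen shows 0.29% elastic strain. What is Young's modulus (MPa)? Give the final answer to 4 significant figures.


E = sigma / epsilon
epsilon = 0.29% = 2.9e-03
E = 439 / 2.9e-03
E = 151400 MPa


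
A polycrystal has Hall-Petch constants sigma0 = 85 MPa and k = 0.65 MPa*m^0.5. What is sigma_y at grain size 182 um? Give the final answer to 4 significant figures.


sigma_y = sigma0 + k / sqrt(d)
d = 182 um = 1.82e-04 m
sigma_y = 85 + 0.65 / sqrt(1.82e-04)
sigma_y = 133.2 MPa


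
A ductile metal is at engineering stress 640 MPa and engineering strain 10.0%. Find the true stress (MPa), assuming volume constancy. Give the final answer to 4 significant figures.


sigma_true = sigma_eng * (1 + epsilon_eng)
sigma_true = 640 * (1 + 0.1)
sigma_true = 704 MPa


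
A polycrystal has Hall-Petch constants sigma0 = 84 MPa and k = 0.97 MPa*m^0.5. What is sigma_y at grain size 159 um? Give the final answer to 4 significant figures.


sigma_y = sigma0 + k / sqrt(d)
d = 159 um = 1.59e-04 m
sigma_y = 84 + 0.97 / sqrt(1.59e-04)
sigma_y = 160.9 MPa


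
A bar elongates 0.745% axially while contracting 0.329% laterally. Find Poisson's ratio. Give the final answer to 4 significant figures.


nu = -epsilon_lat / epsilon_axial
Lateral strain is contraction (negative), so using magnitudes:
nu = 0.329 / 0.745
nu = 0.4416


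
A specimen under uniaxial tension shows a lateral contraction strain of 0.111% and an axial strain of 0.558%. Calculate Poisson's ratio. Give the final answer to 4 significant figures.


nu = -epsilon_lat / epsilon_axial
Lateral strain is contraction (negative), so using magnitudes:
nu = 0.111 / 0.558
nu = 0.1989


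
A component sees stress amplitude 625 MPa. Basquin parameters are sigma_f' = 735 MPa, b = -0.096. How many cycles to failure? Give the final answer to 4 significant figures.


sigma_a = sigma_f' * (2*Nf)^b
2*Nf = (sigma_a / sigma_f')^(1/b)
2*Nf = (625 / 735)^(1/-0.096)
2*Nf = 5.41265
Nf = 2.706 cycles


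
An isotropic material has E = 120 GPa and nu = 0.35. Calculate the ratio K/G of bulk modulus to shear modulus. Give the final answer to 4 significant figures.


G = E / (2*(1+nu))
G = 120 / (2*(1+0.35)) = 44.4444 GPa
K = E / (3*(1-2*nu))
K = 120 / (3*(1-2*0.35)) = 133.333 GPa
K/G = 133.333 / 44.4444 = 3


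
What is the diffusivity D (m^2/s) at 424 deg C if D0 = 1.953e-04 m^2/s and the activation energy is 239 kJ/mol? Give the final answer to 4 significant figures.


D = D0 * exp(-Qd / (R*T))
T = 697.15 K
D = 1.953e-04 * exp(-239e3 / (8.314 * 697.15))
D = 2.414e-22 m^2/s


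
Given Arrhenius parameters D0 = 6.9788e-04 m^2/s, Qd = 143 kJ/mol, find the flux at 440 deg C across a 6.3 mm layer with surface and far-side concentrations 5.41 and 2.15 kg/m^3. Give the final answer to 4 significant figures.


Step 1: D = D0 * exp(-Qd/(R*T))
T = 440 + 273.15 = 713.15 K
D = 6.9788e-04 * exp(-143e3 / (8.314 * 713.15)) = 2.34085e-14 m^2/s
Step 2: J = D * (C1 - C2) / dx
J = 2.34085e-14 * (5.41 - 2.15) / 6.3e-03
J = 1.211e-11 kg/(m^2*s)
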